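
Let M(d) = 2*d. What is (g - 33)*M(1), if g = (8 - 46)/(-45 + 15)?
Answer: -952/15 ≈ -63.467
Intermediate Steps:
g = 19/15 (g = -38/(-30) = -38*(-1/30) = 19/15 ≈ 1.2667)
(g - 33)*M(1) = (19/15 - 33)*(2*1) = -476/15*2 = -952/15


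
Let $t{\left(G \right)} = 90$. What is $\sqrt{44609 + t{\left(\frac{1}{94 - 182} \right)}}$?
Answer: $\sqrt{44699} \approx 211.42$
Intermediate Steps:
$\sqrt{44609 + t{\left(\frac{1}{94 - 182} \right)}} = \sqrt{44609 + 90} = \sqrt{44699}$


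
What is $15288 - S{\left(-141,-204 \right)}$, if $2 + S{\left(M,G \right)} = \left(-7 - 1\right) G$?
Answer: $13658$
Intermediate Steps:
$S{\left(M,G \right)} = -2 - 8 G$ ($S{\left(M,G \right)} = -2 + \left(-7 - 1\right) G = -2 - 8 G$)
$15288 - S{\left(-141,-204 \right)} = 15288 - \left(-2 - -1632\right) = 15288 - \left(-2 + 1632\right) = 15288 - 1630 = 13658$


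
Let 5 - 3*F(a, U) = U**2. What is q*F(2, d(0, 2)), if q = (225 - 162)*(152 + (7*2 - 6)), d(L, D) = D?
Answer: 3360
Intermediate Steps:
F(a, U) = 5/3 - U**2/3
q = 10080 (q = 63*(152 + (14 - 6)) = 63*(152 + 8) = 63*160 = 10080)
q*F(2, d(0, 2)) = 10080*(5/3 - 1/3*2**2) = 10080*(5/3 - 1/3*4) = 10080*(5/3 - 4/3) = 10080*(1/3) = 3360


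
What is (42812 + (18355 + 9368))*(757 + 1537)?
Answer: 161807290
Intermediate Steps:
(42812 + (18355 + 9368))*(757 + 1537) = (42812 + 27723)*2294 = 70535*2294 = 161807290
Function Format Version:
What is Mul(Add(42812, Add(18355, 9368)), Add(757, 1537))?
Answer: 161807290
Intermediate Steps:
Mul(Add(42812, Add(18355, 9368)), Add(757, 1537)) = Mul(Add(42812, 27723), 2294) = Mul(70535, 2294) = 161807290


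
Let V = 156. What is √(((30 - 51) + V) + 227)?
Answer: √362 ≈ 19.026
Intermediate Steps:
√(((30 - 51) + V) + 227) = √(((30 - 51) + 156) + 227) = √((-21 + 156) + 227) = √(135 + 227) = √362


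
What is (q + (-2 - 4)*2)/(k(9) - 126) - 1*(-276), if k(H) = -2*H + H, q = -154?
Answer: 37426/135 ≈ 277.23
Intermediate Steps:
k(H) = -H
(q + (-2 - 4)*2)/(k(9) - 126) - 1*(-276) = (-154 + (-2 - 4)*2)/(-1*9 - 126) - 1*(-276) = (-154 - 6*2)/(-9 - 126) + 276 = (-154 - 12)/(-135) + 276 = -166*(-1/135) + 276 = 166/135 + 276 = 37426/135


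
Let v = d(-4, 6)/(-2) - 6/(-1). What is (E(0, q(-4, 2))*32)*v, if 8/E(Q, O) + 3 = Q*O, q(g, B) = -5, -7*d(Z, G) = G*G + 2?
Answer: -15616/21 ≈ -743.62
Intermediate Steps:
d(Z, G) = -2/7 - G²/7 (d(Z, G) = -(G*G + 2)/7 = -(G² + 2)/7 = -(2 + G²)/7 = -2/7 - G²/7)
E(Q, O) = 8/(-3 + O*Q) (E(Q, O) = 8/(-3 + Q*O) = 8/(-3 + O*Q))
v = 61/7 (v = (-2/7 - ⅐*6²)/(-2) - 6/(-1) = (-2/7 - ⅐*36)*(-½) - 6*(-1) = (-2/7 - 36/7)*(-½) + 6 = -38/7*(-½) + 6 = 19/7 + 6 = 61/7 ≈ 8.7143)
(E(0, q(-4, 2))*32)*v = ((8/(-3 - 5*0))*32)*(61/7) = ((8/(-3 + 0))*32)*(61/7) = ((8/(-3))*32)*(61/7) = ((8*(-⅓))*32)*(61/7) = -8/3*32*(61/7) = -256/3*61/7 = -15616/21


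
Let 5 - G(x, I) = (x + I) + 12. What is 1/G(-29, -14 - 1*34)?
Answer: 1/70 ≈ 0.014286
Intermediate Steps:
G(x, I) = -7 - I - x (G(x, I) = 5 - ((x + I) + 12) = 5 - ((I + x) + 12) = 5 - (12 + I + x) = 5 + (-12 - I - x) = -7 - I - x)
1/G(-29, -14 - 1*34) = 1/(-7 - (-14 - 1*34) - 1*(-29)) = 1/(-7 - (-14 - 34) + 29) = 1/(-7 - 1*(-48) + 29) = 1/(-7 + 48 + 29) = 1/70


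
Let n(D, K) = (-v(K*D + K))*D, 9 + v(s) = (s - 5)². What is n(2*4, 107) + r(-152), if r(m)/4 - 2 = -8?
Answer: -7342064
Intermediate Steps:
v(s) = -9 + (-5 + s)² (v(s) = -9 + (s - 5)² = -9 + (-5 + s)²)
r(m) = -24 (r(m) = 8 + 4*(-8) = 8 - 32 = -24)
n(D, K) = D*(9 - (-5 + K + D*K)²) (n(D, K) = (-(-9 + (-5 + (K*D + K))²))*D = (-(-9 + (-5 + (D*K + K))²))*D = (-(-9 + (-5 + (K + D*K))²))*D = (-(-9 + (-5 + K + D*K)²))*D = (9 - (-5 + K + D*K)²)*D = D*(9 - (-5 + K + D*K)²))
n(2*4, 107) + r(-152) = -2*4*(-9 + (-5 + 107*(1 + 2*4))²) - 24 = -1*8*(-9 + (-5 + 107*(1 + 8))²) - 24 = -1*8*(-9 + (-5 + 107*9)²) - 24 = -1*8*(-9 + (-5 + 963)²) - 24 = -1*8*(-9 + 958²) - 24 = -1*8*(-9 + 917764) - 24 = -1*8*917755 - 24 = -7342040 - 24 = -7342064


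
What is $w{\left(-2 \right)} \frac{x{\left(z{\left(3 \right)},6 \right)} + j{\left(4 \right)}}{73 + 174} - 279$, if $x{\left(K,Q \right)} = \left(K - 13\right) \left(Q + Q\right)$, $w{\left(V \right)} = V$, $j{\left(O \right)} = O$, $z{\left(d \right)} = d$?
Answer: $- \frac{68681}{247} \approx -278.06$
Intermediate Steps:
$x{\left(K,Q \right)} = 2 Q \left(-13 + K\right)$ ($x{\left(K,Q \right)} = \left(-13 + K\right) 2 Q = 2 Q \left(-13 + K\right)$)
$w{\left(-2 \right)} \frac{x{\left(z{\left(3 \right)},6 \right)} + j{\left(4 \right)}}{73 + 174} - 279 = - 2 \frac{2 \cdot 6 \left(-13 + 3\right) + 4}{73 + 174} - 279 = - 2 \frac{2 \cdot 6 \left(-10\right) + 4}{247} - 279 = - 2 \left(-120 + 4\right) \frac{1}{247} - 279 = - 2 \left(\left(-116\right) \frac{1}{247}\right) - 279 = \left(-2\right) \left(- \frac{116}{247}\right) - 279 = \frac{232}{247} - 279 = - \frac{68681}{247}$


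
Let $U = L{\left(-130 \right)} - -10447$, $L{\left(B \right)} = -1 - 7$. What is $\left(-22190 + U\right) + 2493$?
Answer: $-9258$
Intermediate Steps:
$L{\left(B \right)} = -8$
$U = 10439$ ($U = -8 - -10447 = -8 + 10447 = 10439$)
$\left(-22190 + U\right) + 2493 = \left(-22190 + 10439\right) + 2493 = -11751 + 2493 = -9258$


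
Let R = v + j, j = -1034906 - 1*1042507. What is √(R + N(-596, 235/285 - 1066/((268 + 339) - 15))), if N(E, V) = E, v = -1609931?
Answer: 2*I*√921985 ≈ 1920.4*I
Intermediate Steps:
j = -2077413 (j = -1034906 - 1042507 = -2077413)
R = -3687344 (R = -1609931 - 2077413 = -3687344)
√(R + N(-596, 235/285 - 1066/((268 + 339) - 15))) = √(-3687344 - 596) = √(-3687940) = 2*I*√921985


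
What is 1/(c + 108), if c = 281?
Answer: 1/389 ≈ 0.0025707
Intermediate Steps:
1/(c + 108) = 1/(281 + 108) = 1/389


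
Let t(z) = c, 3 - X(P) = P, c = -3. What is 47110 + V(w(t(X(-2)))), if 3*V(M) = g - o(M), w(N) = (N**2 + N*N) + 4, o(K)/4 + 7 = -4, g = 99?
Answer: 141473/3 ≈ 47158.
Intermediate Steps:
o(K) = -44 (o(K) = -28 + 4*(-4) = -28 - 16 = -44)
X(P) = 3 - P
t(z) = -3
w(N) = 4 + 2*N**2 (w(N) = (N**2 + N**2) + 4 = 2*N**2 + 4 = 4 + 2*N**2)
V(M) = 143/3 (V(M) = (99 - 1*(-44))/3 = (99 + 44)/3 = (1/3)*143 = 143/3)
47110 + V(w(t(X(-2)))) = 47110 + 143/3 = 141473/3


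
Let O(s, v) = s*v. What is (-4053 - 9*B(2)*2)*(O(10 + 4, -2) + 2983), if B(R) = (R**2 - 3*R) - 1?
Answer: -11817045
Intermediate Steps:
B(R) = -1 + R**2 - 3*R
(-4053 - 9*B(2)*2)*(O(10 + 4, -2) + 2983) = (-4053 - 9*(-1 + 2**2 - 3*2)*2)*((10 + 4)*(-2) + 2983) = (-4053 - 9*(-1 + 4 - 6)*2)*(14*(-2) + 2983) = (-4053 - 9*(-3)*2)*(-28 + 2983) = (-4053 + 27*2)*2955 = (-4053 + 54)*2955 = -3999*2955 = -11817045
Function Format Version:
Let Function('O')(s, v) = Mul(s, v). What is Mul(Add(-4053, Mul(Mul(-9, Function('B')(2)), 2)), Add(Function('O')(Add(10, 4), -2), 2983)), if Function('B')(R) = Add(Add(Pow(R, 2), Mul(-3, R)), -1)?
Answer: -11817045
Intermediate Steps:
Function('B')(R) = Add(-1, Pow(R, 2), Mul(-3, R))
Mul(Add(-4053, Mul(Mul(-9, Function('B')(2)), 2)), Add(Function('O')(Add(10, 4), -2), 2983)) = Mul(Add(-4053, Mul(Mul(-9, Add(-1, Pow(2, 2), Mul(-3, 2))), 2)), Add(Mul(Add(10, 4), -2), 2983)) = Mul(Add(-4053, Mul(Mul(-9, Add(-1, 4, -6)), 2)), Add(Mul(14, -2), 2983)) = Mul(Add(-4053, Mul(Mul(-9, -3), 2)), Add(-28, 2983)) = Mul(Add(-4053, Mul(27, 2)), 2955) = Mul(Add(-4053, 54), 2955) = Mul(-3999, 2955) = -11817045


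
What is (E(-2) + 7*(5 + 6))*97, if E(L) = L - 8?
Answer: 6499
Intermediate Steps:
E(L) = -8 + L
(E(-2) + 7*(5 + 6))*97 = ((-8 - 2) + 7*(5 + 6))*97 = (-10 + 7*11)*97 = (-10 + 77)*97 = 67*97 = 6499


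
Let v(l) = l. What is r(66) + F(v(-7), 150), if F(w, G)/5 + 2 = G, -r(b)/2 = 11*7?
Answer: 586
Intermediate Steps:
r(b) = -154 (r(b) = -22*7 = -2*77 = -154)
F(w, G) = -10 + 5*G
r(66) + F(v(-7), 150) = -154 + (-10 + 5*150) = -154 + (-10 + 750) = -154 + 740 = 586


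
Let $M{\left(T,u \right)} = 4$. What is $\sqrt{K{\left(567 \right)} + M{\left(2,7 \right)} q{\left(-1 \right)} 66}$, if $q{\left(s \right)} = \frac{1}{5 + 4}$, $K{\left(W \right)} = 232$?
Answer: $\frac{28 \sqrt{3}}{3} \approx 16.166$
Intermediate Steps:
$q{\left(s \right)} = \frac{1}{9}$
$\sqrt{K{\left(567 \right)} + M{\left(2,7 \right)} q{\left(-1 \right)} 66} = \sqrt{232 + 4 \cdot \frac{1}{9} \cdot 66} = \sqrt{232 + \frac{4}{9} \cdot 66} = \sqrt{232 + \frac{88}{3}} = \sqrt{\frac{784}{3}} = \frac{28 \sqrt{3}}{3}$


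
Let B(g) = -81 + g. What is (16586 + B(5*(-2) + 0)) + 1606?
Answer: 18101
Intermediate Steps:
(16586 + B(5*(-2) + 0)) + 1606 = (16586 + (-81 + (5*(-2) + 0))) + 1606 = (16586 + (-81 + (-10 + 0))) + 1606 = (16586 + (-81 - 10)) + 1606 = (16586 - 91) + 1606 = 16495 + 1606 = 18101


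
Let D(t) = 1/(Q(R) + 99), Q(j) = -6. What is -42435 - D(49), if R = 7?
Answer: -3946456/93 ≈ -42435.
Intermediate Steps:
D(t) = 1/93 (D(t) = 1/(-6 + 99) = 1/93)
-42435 - D(49) = -42435 - 1*1/93 = -42435 - 1/93 = -3946456/93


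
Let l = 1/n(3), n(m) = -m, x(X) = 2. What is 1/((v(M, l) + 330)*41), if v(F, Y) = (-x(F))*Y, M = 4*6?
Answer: 3/40672 ≈ 7.3761e-5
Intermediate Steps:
M = 24
l = -1/3 (l = 1/(-1*3) = 1/(-3) = -1/3 ≈ -0.33333)
v(F, Y) = -2*Y (v(F, Y) = (-1*2)*Y = -2*Y)
1/((v(M, l) + 330)*41) = 1/((-2*(-1/3) + 330)*41) = 1/((2/3 + 330)*41) = 1/((992/3)*41) = 1/(40672/3) = 3/40672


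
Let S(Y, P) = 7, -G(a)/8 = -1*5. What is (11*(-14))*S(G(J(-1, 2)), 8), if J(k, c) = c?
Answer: -1078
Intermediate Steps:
G(a) = 40 (G(a) = -(-8)*5 = -8*(-5) = 40)
(11*(-14))*S(G(J(-1, 2)), 8) = (11*(-14))*7 = -154*7 = -1078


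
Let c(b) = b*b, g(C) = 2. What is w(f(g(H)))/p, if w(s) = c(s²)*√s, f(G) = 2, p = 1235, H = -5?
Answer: 16*√2/1235 ≈ 0.018322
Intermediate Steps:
c(b) = b²
w(s) = s^(9/2) (w(s) = (s²)²*√s = s⁴*√s = s^(9/2))
w(f(g(H)))/p = 2^(9/2)/1235 = (16*√2)*(1/1235) = 16*√2/1235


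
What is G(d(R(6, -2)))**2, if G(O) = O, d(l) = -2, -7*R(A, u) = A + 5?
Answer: 4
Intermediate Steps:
R(A, u) = -5/7 - A/7 (R(A, u) = -(A + 5)/7 = -(5 + A)/7 = -5/7 - A/7)
G(d(R(6, -2)))**2 = (-2)**2 = 4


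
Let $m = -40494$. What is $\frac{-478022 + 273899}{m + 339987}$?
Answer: $- \frac{68041}{99831} \approx -0.68156$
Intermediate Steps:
$\frac{-478022 + 273899}{m + 339987} = \frac{-478022 + 273899}{-40494 + 339987} = - \frac{204123}{299493} = \left(-204123\right) \frac{1}{299493} = - \frac{68041}{99831}$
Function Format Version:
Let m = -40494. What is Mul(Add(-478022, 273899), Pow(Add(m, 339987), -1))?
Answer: Rational(-68041, 99831) ≈ -0.68156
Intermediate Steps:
Mul(Add(-478022, 273899), Pow(Add(m, 339987), -1)) = Mul(Add(-478022, 273899), Pow(Add(-40494, 339987), -1)) = Mul(-204123, Pow(299493, -1)) = Mul(-204123, Rational(1, 299493)) = Rational(-68041, 99831)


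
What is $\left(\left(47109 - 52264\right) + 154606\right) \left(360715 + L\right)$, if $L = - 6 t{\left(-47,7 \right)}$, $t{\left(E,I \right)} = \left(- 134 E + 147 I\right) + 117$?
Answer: $47234138001$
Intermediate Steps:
$t{\left(E,I \right)} = 117 - 134 E + 147 I$
$L = -44664$ ($L = - 6 \left(117 - -6298 + 147 \cdot 7\right) = - 6 \left(117 + 6298 + 1029\right) = \left(-6\right) 7444 = -44664$)
$\left(\left(47109 - 52264\right) + 154606\right) \left(360715 + L\right) = \left(\left(47109 - 52264\right) + 154606\right) \left(360715 - 44664\right) = \left(\left(47109 + \left(-100411 + 48147\right)\right) + 154606\right) 316051 = \left(\left(47109 - 52264\right) + 154606\right) 316051 = \left(-5155 + 154606\right) 316051 = 149451 \cdot 316051 = 47234138001$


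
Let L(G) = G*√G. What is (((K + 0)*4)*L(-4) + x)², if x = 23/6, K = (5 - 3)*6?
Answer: (23 - 2304*I)²/36 ≈ -1.4744e+5 - 2944.0*I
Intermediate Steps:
K = 12 (K = 2*6 = 12)
L(G) = G^(3/2)
x = 23/6 (x = 23*(⅙) = 23/6 ≈ 3.8333)
(((K + 0)*4)*L(-4) + x)² = (((12 + 0)*4)*(-4)^(3/2) + 23/6)² = ((12*4)*(-8*I) + 23/6)² = (48*(-8*I) + 23/6)² = (-384*I + 23/6)² = (23/6 - 384*I)²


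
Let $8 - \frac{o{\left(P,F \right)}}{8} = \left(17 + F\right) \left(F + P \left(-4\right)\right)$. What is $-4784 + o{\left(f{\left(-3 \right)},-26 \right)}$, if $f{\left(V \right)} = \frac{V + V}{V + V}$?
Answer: $-6880$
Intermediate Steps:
$f{\left(V \right)} = 1$ ($f{\left(V \right)} = \frac{2 V}{2 V} = 2 V \frac{1}{2 V} = 1$)
$o{\left(P,F \right)} = 64 - 8 \left(17 + F\right) \left(F - 4 P\right)$ ($o{\left(P,F \right)} = 64 - 8 \left(17 + F\right) \left(F + P \left(-4\right)\right) = 64 - 8 \left(17 + F\right) \left(F - 4 P\right)$)
$-4784 + o{\left(f{\left(-3 \right)},-26 \right)} = -4784 + \left(64 - -3536 - 8 \left(-26\right)^{2} + 544 \cdot 1 + 32 \left(-26\right) 1\right) = -4784 + \left(64 + 3536 - 5408 + 544 - 832\right) = -4784 - 2096 = -6880$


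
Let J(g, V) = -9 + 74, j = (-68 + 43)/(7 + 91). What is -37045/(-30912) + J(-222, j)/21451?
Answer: 796661575/663093312 ≈ 1.2014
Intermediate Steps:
j = -25/98 ≈ -0.25510
J(g, V) = 65
-37045/(-30912) + J(-222, j)/21451 = -37045/(-30912) + 65/21451 = -37045*(-1/30912) + 65*(1/21451) = 37045/30912 + 65/21451 = 796661575/663093312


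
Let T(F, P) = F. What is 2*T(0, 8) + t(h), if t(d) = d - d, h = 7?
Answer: 0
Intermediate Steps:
t(d) = 0
2*T(0, 8) + t(h) = 2*0 + 0 = 0 + 0 = 0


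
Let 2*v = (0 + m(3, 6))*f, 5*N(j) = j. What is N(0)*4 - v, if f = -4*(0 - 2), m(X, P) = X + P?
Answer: -36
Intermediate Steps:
m(X, P) = P + X
N(j) = j/5
f = 8 (f = -4*(-2) = 8)
v = 36 (v = ((0 + (6 + 3))*8)/2 = ((0 + 9)*8)/2 = (9*8)/2 = (½)*72 = 36)
N(0)*4 - v = ((⅕)*0)*4 - 1*36 = 0*4 - 36 = 0 - 36 = -36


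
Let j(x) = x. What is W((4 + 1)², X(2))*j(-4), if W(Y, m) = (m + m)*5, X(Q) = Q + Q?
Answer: -160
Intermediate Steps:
X(Q) = 2*Q
W(Y, m) = 10*m (W(Y, m) = (2*m)*5 = 10*m)
W((4 + 1)², X(2))*j(-4) = (10*(2*2))*(-4) = (10*4)*(-4) = 40*(-4) = -160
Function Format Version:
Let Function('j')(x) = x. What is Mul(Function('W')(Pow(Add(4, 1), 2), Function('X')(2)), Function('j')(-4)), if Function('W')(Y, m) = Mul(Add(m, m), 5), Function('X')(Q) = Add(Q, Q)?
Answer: -160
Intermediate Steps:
Function('X')(Q) = Mul(2, Q)
Function('W')(Y, m) = Mul(10, m) (Function('W')(Y, m) = Mul(Mul(2, m), 5) = Mul(10, m))
Mul(Function('W')(Pow(Add(4, 1), 2), Function('X')(2)), Function('j')(-4)) = Mul(Mul(10, Mul(2, 2)), -4) = Mul(Mul(10, 4), -4) = Mul(40, -4) = -160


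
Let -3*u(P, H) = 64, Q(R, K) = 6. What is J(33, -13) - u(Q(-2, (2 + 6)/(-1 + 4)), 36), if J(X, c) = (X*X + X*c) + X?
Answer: 2143/3 ≈ 714.33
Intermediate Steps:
u(P, H) = -64/3 (u(P, H) = -⅓*64 = -64/3)
J(X, c) = X + X² + X*c (J(X, c) = (X² + X*c) + X = X + X² + X*c)
J(33, -13) - u(Q(-2, (2 + 6)/(-1 + 4)), 36) = 33*(1 + 33 - 13) - 1*(-64/3) = 33*21 + 64/3 = 693 + 64/3 = 2143/3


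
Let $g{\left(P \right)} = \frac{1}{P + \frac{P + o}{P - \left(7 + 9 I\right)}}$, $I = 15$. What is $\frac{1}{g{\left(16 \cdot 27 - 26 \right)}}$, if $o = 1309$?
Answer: $\frac{108899}{264} \approx 412.5$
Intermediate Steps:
$g{\left(P \right)} = \frac{1}{P + \frac{1309 + P}{-142 + P}}$ ($g{\left(P \right)} = \frac{1}{P + \frac{P + 1309}{P - 142}} = \frac{1}{P + \frac{1309 + P}{P - 142}} = \frac{1}{P + \frac{1309 + P}{-142 + P}}$)
$\frac{1}{g{\left(16 \cdot 27 - 26 \right)}} = \frac{1}{\frac{1}{1309 + \left(16 \cdot 27 - 26\right)^{2} - 141 \left(16 \cdot 27 - 26\right)} \left(-142 + \left(16 \cdot 27 - 26\right)\right)} = \frac{1}{\frac{1}{1309 + \left(432 - 26\right)^{2} - 141 \left(432 - 26\right)} \left(-142 + \left(432 - 26\right)\right)} = \frac{1}{\frac{1}{1309 + 406^{2} - 57246} \left(-142 + 406\right)} = \frac{1}{\frac{1}{1309 + 164836 - 57246} \cdot 264} = \frac{1}{\frac{1}{108899} \cdot 264} = \frac{1}{\frac{264}{108899}} = \frac{108899}{264}$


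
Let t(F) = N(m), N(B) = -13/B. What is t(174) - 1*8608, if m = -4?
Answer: -34419/4 ≈ -8604.8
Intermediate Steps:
t(F) = 13/4 (t(F) = -13/(-4) = -13*(-1/4) = 13/4)
t(174) - 1*8608 = 13/4 - 1*8608 = 13/4 - 8608 = -34419/4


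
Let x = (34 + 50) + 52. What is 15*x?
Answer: 2040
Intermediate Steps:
x = 136 (x = 84 + 52 = 136)
15*x = 15*136 = 2040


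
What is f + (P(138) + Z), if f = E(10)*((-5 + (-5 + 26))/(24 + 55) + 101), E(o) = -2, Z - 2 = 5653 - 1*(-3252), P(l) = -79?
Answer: 681422/79 ≈ 8625.6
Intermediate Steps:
Z = 8907 (Z = 2 + (5653 - 1*(-3252)) = 2 + (5653 + 3252) = 2 + 8905 = 8907)
f = -15990/79 (f = -2*((-5 + (-5 + 26))/(24 + 55) + 101) = -2*((-5 + 21)/79 + 101) = -2*(16*(1/79) + 101) = -2*(16/79 + 101) = -2*7995/79 = -15990/79 ≈ -202.41)
f + (P(138) + Z) = -15990/79 + (-79 + 8907) = -15990/79 + 8828 = 681422/79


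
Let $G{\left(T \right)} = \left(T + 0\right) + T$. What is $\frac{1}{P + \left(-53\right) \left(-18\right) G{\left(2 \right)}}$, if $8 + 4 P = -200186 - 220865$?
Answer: $- \frac{4}{405795} \approx -9.8572 \cdot 10^{-6}$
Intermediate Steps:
$P = - \frac{421059}{4}$ ($P = -2 + \frac{-200186 - 220865}{4} = -2 + \frac{1}{4} \left(-421051\right) = -2 - \frac{421051}{4} = - \frac{421059}{4} \approx -1.0526 \cdot 10^{5}$)
$G{\left(T \right)} = 2 T$ ($G{\left(T \right)} = T + T = 2 T$)
$\frac{1}{P + \left(-53\right) \left(-18\right) G{\left(2 \right)}} = \frac{1}{- \frac{421059}{4} + \left(-53\right) \left(-18\right) 2 \cdot 2} = \frac{1}{- \frac{421059}{4} + 954 \cdot 4} = \frac{1}{- \frac{421059}{4} + 3816} = \frac{1}{- \frac{405795}{4}} = - \frac{4}{405795}$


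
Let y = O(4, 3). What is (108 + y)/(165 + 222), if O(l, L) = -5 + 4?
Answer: 107/387 ≈ 0.27649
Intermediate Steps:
O(l, L) = -1
y = -1
(108 + y)/(165 + 222) = (108 - 1)/(165 + 222) = 107/387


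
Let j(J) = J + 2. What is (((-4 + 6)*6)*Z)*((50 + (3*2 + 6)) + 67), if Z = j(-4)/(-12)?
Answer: 258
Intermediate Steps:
j(J) = 2 + J
Z = 1/6 (Z = (2 - 4)/(-12) = -2*(-1/12) = 1/6 ≈ 0.16667)
(((-4 + 6)*6)*Z)*((50 + (3*2 + 6)) + 67) = (((-4 + 6)*6)*(1/6))*((50 + (3*2 + 6)) + 67) = ((2*6)*(1/6))*((50 + (6 + 6)) + 67) = (12*(1/6))*((50 + 12) + 67) = 2*(62 + 67) = 2*129 = 258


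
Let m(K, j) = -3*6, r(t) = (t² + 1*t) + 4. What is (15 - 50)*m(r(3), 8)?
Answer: 630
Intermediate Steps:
r(t) = 4 + t + t² (r(t) = (t² + t) + 4 = (t + t²) + 4 = 4 + t + t²)
m(K, j) = -18
(15 - 50)*m(r(3), 8) = (15 - 50)*(-18) = -35*(-18) = 630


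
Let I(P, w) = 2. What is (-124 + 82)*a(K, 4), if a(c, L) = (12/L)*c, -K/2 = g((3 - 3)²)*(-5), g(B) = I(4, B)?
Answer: -2520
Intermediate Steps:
g(B) = 2
K = 20 (K = -4*(-5) = -2*(-10) = 20)
a(c, L) = 12*c/L
(-124 + 82)*a(K, 4) = (-124 + 82)*(12*20/4) = -504*20/4 = -42*60 = -2520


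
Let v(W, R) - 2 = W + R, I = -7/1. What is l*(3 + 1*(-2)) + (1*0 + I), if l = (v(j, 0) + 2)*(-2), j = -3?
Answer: -9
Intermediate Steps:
I = -7 (I = -7*1 = -7)
v(W, R) = 2 + R + W (v(W, R) = 2 + (W + R) = 2 + (R + W) = 2 + R + W)
l = -2 (l = ((2 + 0 - 3) + 2)*(-2) = (-1 + 2)*(-2) = 1*(-2) = -2)
l*(3 + 1*(-2)) + (1*0 + I) = -2*(3 + 1*(-2)) + (1*0 - 7) = -2*(3 - 2) + (0 - 7) = -2*1 - 7 = -2 - 7 = -9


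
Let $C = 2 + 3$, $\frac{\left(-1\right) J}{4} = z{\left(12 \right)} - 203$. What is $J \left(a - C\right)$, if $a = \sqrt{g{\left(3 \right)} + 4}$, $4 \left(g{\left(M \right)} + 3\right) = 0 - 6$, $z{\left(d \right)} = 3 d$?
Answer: $-3340 + 334 i \sqrt{2} \approx -3340.0 + 472.35 i$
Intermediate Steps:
$g{\left(M \right)} = - \frac{9}{2}$ ($g{\left(M \right)} = -3 + \frac{0 - 6}{4} = -3 + \frac{1}{4} \left(-6\right) = -3 - \frac{3}{2} = - \frac{9}{2}$)
$J = 668$ ($J = - 4 \left(3 \cdot 12 - 203\right) = - 4 \left(36 - 203\right) = \left(-4\right) \left(-167\right) = 668$)
$a = \frac{i \sqrt{2}}{2}$ ($a = \sqrt{- \frac{9}{2} + 4} = \sqrt{- \frac{1}{2}} = \frac{i \sqrt{2}}{2} \approx 0.70711 i$)
$C = 5$
$J \left(a - C\right) = 668 \left(\frac{i \sqrt{2}}{2} - 5\right) = 668 \left(-5 + \frac{i \sqrt{2}}{2}\right) = -3340 + 334 i \sqrt{2}$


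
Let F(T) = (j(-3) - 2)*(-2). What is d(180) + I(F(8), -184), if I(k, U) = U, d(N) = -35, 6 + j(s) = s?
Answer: -219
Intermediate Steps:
j(s) = -6 + s
F(T) = 22 (F(T) = ((-6 - 3) - 2)*(-2) = (-9 - 2)*(-2) = -11*(-2) = 22)
d(180) + I(F(8), -184) = -35 - 184 = -219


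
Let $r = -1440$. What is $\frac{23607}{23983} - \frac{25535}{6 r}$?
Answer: $\frac{163274077}{41442624} \approx 3.9398$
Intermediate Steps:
$\frac{23607}{23983} - \frac{25535}{6 r} = \frac{23607}{23983} - \frac{25535}{6 \left(-1440\right)} = 23607 \cdot \frac{1}{23983} - \frac{25535}{-8640} = \frac{23607}{23983} - - \frac{5107}{1728} = \frac{23607}{23983} + \frac{5107}{1728} = \frac{163274077}{41442624}$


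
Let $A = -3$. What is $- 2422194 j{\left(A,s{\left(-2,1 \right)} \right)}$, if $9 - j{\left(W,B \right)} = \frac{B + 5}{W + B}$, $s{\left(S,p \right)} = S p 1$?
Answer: $- \frac{116265312}{5} \approx -2.3253 \cdot 10^{7}$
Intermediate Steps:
$s{\left(S,p \right)} = S p$
$j{\left(W,B \right)} = 9 - \frac{5 + B}{B + W}$ ($j{\left(W,B \right)} = 9 - \frac{B + 5}{W + B} = 9 - \frac{5 + B}{B + W}$)
$- 2422194 j{\left(A,s{\left(-2,1 \right)} \right)} = - 2422194 \frac{-5 + 8 \left(\left(-2\right) 1\right) + 9 \left(-3\right)}{\left(-2\right) 1 - 3} = - 2422194 \frac{-5 + 8 \left(-2\right) - 27}{-2 - 3} = - 2422194 \frac{-5 - 16 - 27}{-5} = - 2422194 \left(\left(- \frac{1}{5}\right) \left(-48\right)\right) = \left(-2422194\right) \frac{48}{5} = - \frac{116265312}{5}$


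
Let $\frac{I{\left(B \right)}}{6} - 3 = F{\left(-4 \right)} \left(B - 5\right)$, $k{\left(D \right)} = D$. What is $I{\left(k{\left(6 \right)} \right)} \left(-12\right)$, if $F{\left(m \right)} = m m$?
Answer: $-1368$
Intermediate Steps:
$F{\left(m \right)} = m^{2}$
$I{\left(B \right)} = -462 + 96 B$ ($I{\left(B \right)} = 18 + 6 \left(-4\right)^{2} \left(B - 5\right) = 18 + 6 \cdot 16 \left(B - 5\right) = 18 + 6 \cdot 16 \left(-5 + B\right) = 18 + 6 \left(-80 + 16 B\right) = 18 + \left(-480 + 96 B\right) = -462 + 96 B$)
$I{\left(k{\left(6 \right)} \right)} \left(-12\right) = \left(-462 + 96 \cdot 6\right) \left(-12\right) = \left(-462 + 576\right) \left(-12\right) = 114 \left(-12\right) = -1368$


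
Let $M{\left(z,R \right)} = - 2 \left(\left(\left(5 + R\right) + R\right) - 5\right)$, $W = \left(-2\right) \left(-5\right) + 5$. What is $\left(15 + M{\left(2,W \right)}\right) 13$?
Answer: $-585$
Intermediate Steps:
$W = 15$ ($W = 10 + 5 = 15$)
$M{\left(z,R \right)} = - 4 R$ ($M{\left(z,R \right)} = - 2 \left(\left(5 + 2 R\right) - 5\right) = - 2 \cdot 2 R = - 4 R$)
$\left(15 + M{\left(2,W \right)}\right) 13 = \left(15 - 60\right) 13 = \left(-45\right) 13 = -585$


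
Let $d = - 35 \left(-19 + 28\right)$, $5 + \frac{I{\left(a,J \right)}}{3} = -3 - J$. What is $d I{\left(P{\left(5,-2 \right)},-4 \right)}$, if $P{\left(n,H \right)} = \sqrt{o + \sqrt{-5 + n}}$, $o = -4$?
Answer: $3780$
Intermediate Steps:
$P{\left(n,H \right)} = \sqrt{-4 + \sqrt{-5 + n}}$
$I{\left(a,J \right)} = -24 - 3 J$ ($I{\left(a,J \right)} = -15 + 3 \left(-3 - J\right) = -15 - \left(9 + 3 J\right) = -24 - 3 J$)
$d = -315$ ($d = \left(-35\right) 9 = -315$)
$d I{\left(P{\left(5,-2 \right)},-4 \right)} = - 315 \left(-24 - -12\right) = - 315 \left(-24 + 12\right) = \left(-315\right) \left(-12\right) = 3780$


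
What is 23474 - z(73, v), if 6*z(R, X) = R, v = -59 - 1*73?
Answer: 140771/6 ≈ 23462.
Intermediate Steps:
v = -132 (v = -59 - 73 = -132)
z(R, X) = R/6
23474 - z(73, v) = 23474 - 73/6 = 140771/6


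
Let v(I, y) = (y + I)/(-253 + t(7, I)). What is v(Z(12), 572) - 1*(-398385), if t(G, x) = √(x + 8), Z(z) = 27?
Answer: 25486130443/63974 - 599*√35/63974 ≈ 3.9838e+5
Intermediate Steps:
t(G, x) = √(8 + x)
v(I, y) = (I + y)/(-253 + √(8 + I)) (v(I, y) = (y + I)/(-253 + √(8 + I)) = (I + y)/(-253 + √(8 + I)))
v(Z(12), 572) - 1*(-398385) = (27 + 572)/(-253 + √(8 + 27)) - 1*(-398385) = 599/(-253 + √35) + 398385 = 398385 + 599/(-253 + √35)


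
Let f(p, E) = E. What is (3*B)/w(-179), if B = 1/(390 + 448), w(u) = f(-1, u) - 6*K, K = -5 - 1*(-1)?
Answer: -3/129890 ≈ -2.3096e-5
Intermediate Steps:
K = -4 (K = -5 + 1 = -4)
w(u) = 24 + u (w(u) = u - 6*(-4) = u + 24 = 24 + u)
B = 1/838 ≈ 0.0011933
(3*B)/w(-179) = (3*(1/838))/(24 - 179) = (3/838)/(-155) = (3/838)*(-1/155) = -3/129890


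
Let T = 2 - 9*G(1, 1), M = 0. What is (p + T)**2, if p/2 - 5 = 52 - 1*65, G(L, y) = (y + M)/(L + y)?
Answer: 1369/4 ≈ 342.25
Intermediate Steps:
G(L, y) = y/(L + y) (G(L, y) = (y + 0)/(L + y) = y/(L + y))
p = -16 (p = 10 + 2*(52 - 1*65) = 10 + 2*(52 - 65) = 10 + 2*(-13) = 10 - 26 = -16)
T = -5/2 (T = 2 - 9/(1 + 1) = 2 - 9/2 = -5/2 ≈ -2.5000)
(p + T)**2 = (-16 - 5/2)**2 = (-37/2)**2 = 1369/4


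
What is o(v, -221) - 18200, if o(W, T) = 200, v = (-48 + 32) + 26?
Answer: -18000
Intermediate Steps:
v = 10 (v = -16 + 26 = 10)
o(v, -221) - 18200 = 200 - 18200 = -18000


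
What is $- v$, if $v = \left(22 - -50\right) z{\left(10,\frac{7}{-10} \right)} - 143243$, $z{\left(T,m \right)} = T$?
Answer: $142523$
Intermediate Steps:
$v = -142523$ ($v = \left(22 - -50\right) 10 - 143243 = \left(22 + 50\right) 10 - 143243 = 72 \cdot 10 - 143243 = 720 - 143243 = -142523$)
$- v = \left(-1\right) \left(-142523\right) = 142523$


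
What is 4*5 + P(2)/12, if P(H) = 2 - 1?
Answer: 241/12 ≈ 20.083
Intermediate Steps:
P(H) = 1
4*5 + P(2)/12 = 4*5 + 1/12 = 20 + 1*(1/12) = 20 + 1/12 = 241/12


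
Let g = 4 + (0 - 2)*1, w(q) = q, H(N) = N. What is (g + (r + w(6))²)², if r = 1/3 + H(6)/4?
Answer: 5202961/1296 ≈ 4014.6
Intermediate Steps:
r = 11/6 (r = 1/3 + 6/4 = 1*(⅓) + 6*(¼) = ⅓ + 3/2 = 11/6 ≈ 1.8333)
g = 2 (g = 4 - 2*1 = 4 - 2 = 2)
(g + (r + w(6))²)² = (2 + (11/6 + 6)²)² = (2 + (47/6)²)² = (2 + 2209/36)² = (2281/36)² = 5202961/1296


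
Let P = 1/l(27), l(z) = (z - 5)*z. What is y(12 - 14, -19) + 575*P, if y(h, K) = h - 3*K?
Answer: 33245/594 ≈ 55.968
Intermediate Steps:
l(z) = z*(-5 + z) (l(z) = (-5 + z)*z = z*(-5 + z))
P = 1/594 (P = 1/(27*(-5 + 27)) = 1/(27*22) = 1/594 ≈ 0.0016835)
y(12 - 14, -19) + 575*P = ((12 - 14) - 3*(-19)) + 575*(1/594) = (-2 + 57) + 575/594 = 55 + 575/594 = 33245/594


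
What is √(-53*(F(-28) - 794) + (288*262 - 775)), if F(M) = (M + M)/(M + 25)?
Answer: √1041963/3 ≈ 340.26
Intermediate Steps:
F(M) = 2*M/(25 + M) (F(M) = (2*M)/(25 + M) = 2*M/(25 + M))
√(-53*(F(-28) - 794) + (288*262 - 775)) = √(-53*(2*(-28)/(25 - 28) - 794) + (288*262 - 775)) = √(-53*(2*(-28)/(-3) - 794) + (75456 - 775)) = √(-53*(2*(-28)*(-⅓) - 794) + 74681) = √(-53*(56/3 - 794) + 74681) = √(-53*(-2326/3) + 74681) = √(123278/3 + 74681) = √(347321/3) = √1041963/3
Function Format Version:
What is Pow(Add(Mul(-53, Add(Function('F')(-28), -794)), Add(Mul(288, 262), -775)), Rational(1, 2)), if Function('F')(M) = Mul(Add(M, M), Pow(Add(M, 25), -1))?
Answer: Mul(Rational(1, 3), Pow(1041963, Rational(1, 2))) ≈ 340.26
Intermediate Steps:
Function('F')(M) = Mul(2, M, Pow(Add(25, M), -1)) (Function('F')(M) = Mul(Mul(2, M), Pow(Add(25, M), -1)) = Mul(2, M, Pow(Add(25, M), -1)))
Pow(Add(Mul(-53, Add(Function('F')(-28), -794)), Add(Mul(288, 262), -775)), Rational(1, 2)) = Pow(Add(Mul(-53, Add(Mul(2, -28, Pow(Add(25, -28), -1)), -794)), Add(Mul(288, 262), -775)), Rational(1, 2)) = Pow(Add(Mul(-53, Add(Mul(2, -28, Pow(-3, -1)), -794)), Add(75456, -775)), Rational(1, 2)) = Pow(Add(Mul(-53, Add(Mul(2, -28, Rational(-1, 3)), -794)), 74681), Rational(1, 2)) = Pow(Add(Mul(-53, Add(Rational(56, 3), -794)), 74681), Rational(1, 2)) = Pow(Add(Mul(-53, Rational(-2326, 3)), 74681), Rational(1, 2)) = Pow(Add(Rational(123278, 3), 74681), Rational(1, 2)) = Pow(Rational(347321, 3), Rational(1, 2)) = Mul(Rational(1, 3), Pow(1041963, Rational(1, 2)))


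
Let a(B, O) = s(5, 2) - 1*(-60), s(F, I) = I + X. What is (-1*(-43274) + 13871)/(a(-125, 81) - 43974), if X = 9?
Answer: -57145/43903 ≈ -1.3016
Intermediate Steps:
s(F, I) = 9 + I (s(F, I) = I + 9 = 9 + I)
a(B, O) = 71 (a(B, O) = (9 + 2) - 1*(-60) = 11 + 60 = 71)
(-1*(-43274) + 13871)/(a(-125, 81) - 43974) = (-1*(-43274) + 13871)/(71 - 43974) = (43274 + 13871)/(-43903) = 57145*(-1/43903) = -57145/43903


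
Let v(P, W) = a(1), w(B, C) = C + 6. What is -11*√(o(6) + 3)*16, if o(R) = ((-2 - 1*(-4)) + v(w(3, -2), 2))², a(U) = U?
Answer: -352*√3 ≈ -609.68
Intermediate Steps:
w(B, C) = 6 + C
v(P, W) = 1
o(R) = 9 (o(R) = ((-2 - 1*(-4)) + 1)² = ((-2 + 4) + 1)² = (2 + 1)² = 3² = 9)
-11*√(o(6) + 3)*16 = -11*√(9 + 3)*16 = -22*√3*16 = -352*√3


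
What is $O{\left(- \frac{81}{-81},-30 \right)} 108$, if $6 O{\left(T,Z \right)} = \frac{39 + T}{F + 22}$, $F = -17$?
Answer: $144$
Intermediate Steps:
$O{\left(T,Z \right)} = \frac{13}{10} + \frac{T}{30}$ ($O{\left(T,Z \right)} = \frac{\left(39 + T\right) \frac{1}{-17 + 22}}{6} = \frac{\left(39 + T\right) \frac{1}{5}}{6} = \frac{\frac{39}{5} + \frac{T}{5}}{6} = \frac{13}{10} + \frac{T}{30}$)
$O{\left(- \frac{81}{-81},-30 \right)} 108 = \left(\frac{13}{10} + \frac{\left(-81\right) \frac{1}{-81}}{30}\right) 108 = \left(\frac{13}{10} + \frac{\left(-81\right) \left(- \frac{1}{81}\right)}{30}\right) 108 = \left(\frac{13}{10} + \frac{1}{30} \cdot 1\right) 108 = \left(\frac{13}{10} + \frac{1}{30}\right) 108 = \frac{4}{3} \cdot 108 = 144$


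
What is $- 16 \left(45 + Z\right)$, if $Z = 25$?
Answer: $-1120$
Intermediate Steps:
$- 16 \left(45 + Z\right) = - 16 \left(45 + 25\right) = \left(-16\right) 70 = -1120$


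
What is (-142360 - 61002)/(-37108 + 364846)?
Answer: -101681/163869 ≈ -0.62050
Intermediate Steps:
(-142360 - 61002)/(-37108 + 364846) = -203362/327738 = -203362*1/327738 = -101681/163869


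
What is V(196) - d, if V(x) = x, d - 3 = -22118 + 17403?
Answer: 4908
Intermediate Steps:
d = -4712 (d = 3 + (-22118 + 17403) = 3 - 4715 = -4712)
V(196) - d = 196 - 1*(-4712) = 196 + 4712 = 4908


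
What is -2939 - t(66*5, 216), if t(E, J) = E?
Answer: -3269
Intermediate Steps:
-2939 - t(66*5, 216) = -2939 - 66*5 = -2939 - 1*330 = -2939 - 330 = -3269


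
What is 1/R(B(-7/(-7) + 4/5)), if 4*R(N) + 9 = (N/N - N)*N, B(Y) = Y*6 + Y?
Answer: -100/3879 ≈ -0.025780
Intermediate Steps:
B(Y) = 7*Y (B(Y) = 6*Y + Y = 7*Y)
R(N) = -9/4 + N*(1 - N)/4 (R(N) = -9/4 + ((N/N - N)*N)/4 = -9/4 + ((1 - N)*N)/4 = -9/4 + (N*(1 - N))/4 = -9/4 + N*(1 - N)/4)
1/R(B(-7/(-7) + 4/5)) = 1/(-9/4 - 49*(-7/(-7) + 4/5)²/4 + (7*(-7/(-7) + 4/5))/4) = 1/(-9/4 - 49*(-7*(-⅐) + 4*(⅕))²/4 + (7*(-7*(-⅐) + 4*(⅕)))/4) = 1/(-9/4 - 49*(1 + ⅘)²/4 + (7*(1 + ⅘))/4) = 1/(-9/4 - (7*(9/5))²/4 + (7*(9/5))/4) = 1/(-9/4 - (63/5)²/4 + (¼)*(63/5)) = 1/(-9/4 - ¼*3969/25 + 63/20) = 1/(-9/4 - 3969/100 + 63/20) = 1/(-3879/100) = -100/3879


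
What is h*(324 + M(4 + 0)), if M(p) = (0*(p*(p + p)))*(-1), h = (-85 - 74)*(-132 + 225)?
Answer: -4790988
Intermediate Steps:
h = -14787 (h = -159*93 = -14787)
M(p) = 0 (M(p) = (0*(p*(2*p)))*(-1) = (0*(2*p**2))*(-1) = 0*(-1) = 0)
h*(324 + M(4 + 0)) = -14787*(324 + 0) = -14787*324 = -4790988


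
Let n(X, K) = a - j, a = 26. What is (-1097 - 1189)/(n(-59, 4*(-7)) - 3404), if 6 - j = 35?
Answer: 2286/3349 ≈ 0.68259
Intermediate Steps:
j = -29 (j = 6 - 1*35 = 6 - 35 = -29)
n(X, K) = 55 (n(X, K) = 26 - 1*(-29) = 26 + 29 = 55)
(-1097 - 1189)/(n(-59, 4*(-7)) - 3404) = (-1097 - 1189)/(55 - 3404) = -2286/(-3349) = -2286*(-1/3349) = 2286/3349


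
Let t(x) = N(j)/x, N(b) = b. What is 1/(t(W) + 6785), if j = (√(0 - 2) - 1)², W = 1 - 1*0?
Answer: I/(2*(√2 + 3392*I)) ≈ 0.00014741 + 6.1457e-8*I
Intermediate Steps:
W = 1 (W = 1 + 0 = 1)
j = (-1 + I*√2)² (j = (√(-2) - 1)² = (I*√2 - 1)² = (-1 + I*√2)² ≈ -1.0 - 2.8284*I)
t(x) = (1 - I*√2)²/x
1/(t(W) + 6785) = 1/((1 - I*√2)²/1 + 6785) = 1/(1*(1 - I*√2)² + 6785) = 1/((1 - I*√2)² + 6785) = 1/(6785 + (1 - I*√2)²)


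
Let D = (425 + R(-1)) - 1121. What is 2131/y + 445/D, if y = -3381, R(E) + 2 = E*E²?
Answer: -998038/787773 ≈ -1.2669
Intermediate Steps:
R(E) = -2 + E³ (R(E) = -2 + E*E² = -2 + E³)
D = -699 (D = (425 + (-2 + (-1)³)) - 1121 = (425 + (-2 - 1)) - 1121 = (425 - 3) - 1121 = 422 - 1121 = -699)
2131/y + 445/D = 2131/(-3381) + 445/(-699) = 2131*(-1/3381) + 445*(-1/699) = -2131/3381 - 445/699 = -998038/787773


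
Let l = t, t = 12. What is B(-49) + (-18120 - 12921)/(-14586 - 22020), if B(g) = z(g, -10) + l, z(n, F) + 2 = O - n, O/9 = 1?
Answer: 840083/12202 ≈ 68.848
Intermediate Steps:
O = 9 (O = 9*1 = 9)
z(n, F) = 7 - n (z(n, F) = -2 + (9 - n) = 7 - n)
l = 12
B(g) = 19 - g (B(g) = (7 - g) + 12 = 19 - g)
B(-49) + (-18120 - 12921)/(-14586 - 22020) = (19 - 1*(-49)) + (-18120 - 12921)/(-14586 - 22020) = (19 + 49) - 31041/(-36606) = 68 - 31041*(-1/36606) = 68 + 10347/12202 = 840083/12202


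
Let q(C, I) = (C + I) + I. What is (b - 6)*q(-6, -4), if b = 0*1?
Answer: 84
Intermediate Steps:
q(C, I) = C + 2*I
b = 0
(b - 6)*q(-6, -4) = (0 - 6)*(-6 + 2*(-4)) = -6*(-6 - 8) = -6*(-14) = 84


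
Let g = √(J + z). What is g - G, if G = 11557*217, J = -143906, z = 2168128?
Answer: -2507869 + √2024222 ≈ -2.5064e+6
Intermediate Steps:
G = 2507869
g = √2024222 (g = √(-143906 + 2168128) = √2024222 ≈ 1422.8)
g - G = √2024222 - 1*2507869 = √2024222 - 2507869 = -2507869 + √2024222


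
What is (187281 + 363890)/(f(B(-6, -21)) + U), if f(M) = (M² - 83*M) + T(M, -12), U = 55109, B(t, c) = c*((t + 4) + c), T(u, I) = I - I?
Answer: 551171/248309 ≈ 2.2197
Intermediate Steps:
T(u, I) = 0
B(t, c) = c*(4 + c + t) (B(t, c) = c*((4 + t) + c) = c*(4 + c + t))
f(M) = M² - 83*M (f(M) = (M² - 83*M) + 0 = M² - 83*M)
(187281 + 363890)/(f(B(-6, -21)) + U) = (187281 + 363890)/((-21*(4 - 21 - 6))*(-83 - 21*(4 - 21 - 6)) + 55109) = 551171/((-21*(-23))*(-83 - 21*(-23)) + 55109) = 551171/(483*(-83 + 483) + 55109) = 551171/(483*400 + 55109) = 551171/(193200 + 55109) = 551171/248309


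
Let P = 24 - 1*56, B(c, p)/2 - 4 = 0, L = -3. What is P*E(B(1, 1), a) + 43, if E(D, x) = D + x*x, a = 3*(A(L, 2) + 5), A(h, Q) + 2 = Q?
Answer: -7413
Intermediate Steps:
A(h, Q) = -2 + Q
B(c, p) = 8 (B(c, p) = 8 + 2*0 = 8 + 0 = 8)
a = 15 (a = 3*((-2 + 2) + 5) = 3*(0 + 5) = 3*5 = 15)
P = -32 (P = 24 - 56 = -32)
E(D, x) = D + x²
P*E(B(1, 1), a) + 43 = -32*(8 + 15²) + 43 = -32*(8 + 225) + 43 = -32*233 + 43 = -7456 + 43 = -7413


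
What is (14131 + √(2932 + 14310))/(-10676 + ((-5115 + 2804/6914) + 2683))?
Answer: -48850867/45312954 - 3457*√17242/45312954 ≈ -1.0881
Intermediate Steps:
(14131 + √(2932 + 14310))/(-10676 + ((-5115 + 2804/6914) + 2683)) = (14131 + √17242)/(-10676 + ((-5115 + 2804*(1/6914)) + 2683)) = (14131 + √17242)/(-10676 + ((-5115 + 1402/3457) + 2683)) = (14131 + √17242)/(-10676 + (-17681153/3457 + 2683)) = (14131 + √17242)/(-10676 - 8406022/3457) = (14131 + √17242)/(-45312954/3457) = (14131 + √17242)*(-3457/45312954) = -48850867/45312954 - 3457*√17242/45312954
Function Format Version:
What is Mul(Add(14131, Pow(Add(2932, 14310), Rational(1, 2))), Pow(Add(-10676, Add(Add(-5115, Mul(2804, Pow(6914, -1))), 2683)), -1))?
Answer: Add(Rational(-48850867, 45312954), Mul(Rational(-3457, 45312954), Pow(17242, Rational(1, 2)))) ≈ -1.0881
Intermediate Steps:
Mul(Add(14131, Pow(Add(2932, 14310), Rational(1, 2))), Pow(Add(-10676, Add(Add(-5115, Mul(2804, Pow(6914, -1))), 2683)), -1)) = Mul(Add(14131, Pow(17242, Rational(1, 2))), Pow(Add(-10676, Add(Add(-5115, Mul(2804, Rational(1, 6914))), 2683)), -1)) = Mul(Add(14131, Pow(17242, Rational(1, 2))), Pow(Add(-10676, Add(Add(-5115, Rational(1402, 3457)), 2683)), -1)) = Mul(Add(14131, Pow(17242, Rational(1, 2))), Pow(Add(-10676, Add(Rational(-17681153, 3457), 2683)), -1)) = Mul(Add(14131, Pow(17242, Rational(1, 2))), Pow(Add(-10676, Rational(-8406022, 3457)), -1)) = Mul(Add(14131, Pow(17242, Rational(1, 2))), Pow(Rational(-45312954, 3457), -1)) = Mul(Add(14131, Pow(17242, Rational(1, 2))), Rational(-3457, 45312954)) = Add(Rational(-48850867, 45312954), Mul(Rational(-3457, 45312954), Pow(17242, Rational(1, 2))))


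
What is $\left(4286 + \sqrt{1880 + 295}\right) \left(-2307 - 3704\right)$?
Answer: $-25763146 - 30055 \sqrt{87} \approx -2.6043 \cdot 10^{7}$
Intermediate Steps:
$\left(4286 + \sqrt{1880 + 295}\right) \left(-2307 - 3704\right) = \left(4286 + \sqrt{2175}\right) \left(-6011\right) = \left(4286 + 5 \sqrt{87}\right) \left(-6011\right) = -25763146 - 30055 \sqrt{87}$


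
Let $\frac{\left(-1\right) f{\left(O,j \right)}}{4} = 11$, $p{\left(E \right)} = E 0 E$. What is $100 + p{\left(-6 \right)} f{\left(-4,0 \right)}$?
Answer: $100$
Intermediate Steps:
$p{\left(E \right)} = 0$ ($p{\left(E \right)} = 0 E = 0$)
$f{\left(O,j \right)} = -44$ ($f{\left(O,j \right)} = \left(-4\right) 11 = -44$)
$100 + p{\left(-6 \right)} f{\left(-4,0 \right)} = 100 + 0 \left(-44\right) = 100 + 0 = 100$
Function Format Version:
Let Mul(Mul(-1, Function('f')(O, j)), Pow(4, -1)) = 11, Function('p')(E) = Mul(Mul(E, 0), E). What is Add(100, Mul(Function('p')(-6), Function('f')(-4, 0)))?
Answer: 100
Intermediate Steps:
Function('p')(E) = 0 (Function('p')(E) = Mul(0, E) = 0)
Function('f')(O, j) = -44 (Function('f')(O, j) = Mul(-4, 11) = -44)
Add(100, Mul(Function('p')(-6), Function('f')(-4, 0))) = Add(100, Mul(0, -44)) = Add(100, 0) = 100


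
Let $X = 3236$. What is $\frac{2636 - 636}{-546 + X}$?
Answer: $\frac{200}{269} \approx 0.74349$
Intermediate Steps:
$\frac{2636 - 636}{-546 + X} = \frac{2636 - 636}{-546 + 3236} = \frac{2000}{2690} = 2000 \cdot \frac{1}{2690} = \frac{200}{269}$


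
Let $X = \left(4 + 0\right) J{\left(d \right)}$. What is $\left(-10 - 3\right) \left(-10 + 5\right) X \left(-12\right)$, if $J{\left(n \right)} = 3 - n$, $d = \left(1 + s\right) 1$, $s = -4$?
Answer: $-18720$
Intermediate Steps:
$d = -3$ ($d = \left(1 - 4\right) 1 = \left(-3\right) 1 = -3$)
$X = 24$ ($X = \left(4 + 0\right) \left(3 - -3\right) = 4 \left(3 + 3\right) = 4 \cdot 6 = 24$)
$\left(-10 - 3\right) \left(-10 + 5\right) X \left(-12\right) = \left(-10 - 3\right) \left(-10 + 5\right) 24 \left(-12\right) = \left(-13\right) \left(-5\right) 24 \left(-12\right) = 65 \cdot 24 \left(-12\right) = 1560 \left(-12\right) = -18720$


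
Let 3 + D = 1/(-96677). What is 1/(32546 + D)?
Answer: 96677/3146159610 ≈ 3.0729e-5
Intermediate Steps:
D = -290032/96677 (D = -3 + 1/(-96677) = -3 - 1/96677 = -290032/96677 ≈ -3.0000)
1/(32546 + D) = 1/(32546 - 290032/96677) = 1/(3146159610/96677) = 96677/3146159610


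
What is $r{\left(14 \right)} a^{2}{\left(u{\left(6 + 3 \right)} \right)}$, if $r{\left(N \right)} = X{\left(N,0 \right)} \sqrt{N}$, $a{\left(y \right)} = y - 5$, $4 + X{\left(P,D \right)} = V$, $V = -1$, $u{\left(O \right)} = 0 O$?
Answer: $- 125 \sqrt{14} \approx -467.71$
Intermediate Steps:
$u{\left(O \right)} = 0$
$X{\left(P,D \right)} = -5$ ($X{\left(P,D \right)} = -4 - 1 = -5$)
$a{\left(y \right)} = -5 + y$ ($a{\left(y \right)} = y - 5 = -5 + y$)
$r{\left(N \right)} = - 5 \sqrt{N}$
$r{\left(14 \right)} a^{2}{\left(u{\left(6 + 3 \right)} \right)} = - 5 \sqrt{14} \left(-5 + 0\right)^{2} = - 5 \sqrt{14} \left(-5\right)^{2} = - 5 \sqrt{14} \cdot 25 = - 125 \sqrt{14}$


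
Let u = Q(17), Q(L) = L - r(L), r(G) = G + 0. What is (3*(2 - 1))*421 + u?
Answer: 1263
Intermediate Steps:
r(G) = G
Q(L) = 0 (Q(L) = L - L = 0)
u = 0
(3*(2 - 1))*421 + u = (3*(2 - 1))*421 + 0 = (3*1)*421 + 0 = 3*421 + 0 = 1263 + 0 = 1263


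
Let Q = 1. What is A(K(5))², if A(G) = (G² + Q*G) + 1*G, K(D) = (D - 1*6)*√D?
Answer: 45 - 20*√5 ≈ 0.27864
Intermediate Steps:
K(D) = √D*(-6 + D) (K(D) = (D - 6)*√D = (-6 + D)*√D = √D*(-6 + D))
A(G) = G² + 2*G (A(G) = (G² + 1*G) + 1*G = (G² + G) + G = (G + G²) + G = G² + 2*G)
A(K(5))² = ((√5*(-6 + 5))*(2 + √5*(-6 + 5)))² = ((√5*(-1))*(2 + √5*(-1)))² = ((-√5)*(2 - √5))² = (-√5*(2 - √5))² = 5*(2 - √5)²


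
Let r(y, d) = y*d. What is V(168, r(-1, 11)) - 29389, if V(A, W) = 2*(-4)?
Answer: -29397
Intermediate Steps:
r(y, d) = d*y
V(A, W) = -8
V(168, r(-1, 11)) - 29389 = -8 - 29389 = -29397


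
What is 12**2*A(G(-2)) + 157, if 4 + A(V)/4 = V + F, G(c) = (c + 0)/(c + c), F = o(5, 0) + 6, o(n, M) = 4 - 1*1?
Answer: 3325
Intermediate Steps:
o(n, M) = 3 (o(n, M) = 4 - 1 = 3)
F = 9 (F = 3 + 6 = 9)
G(c) = 1/2 (G(c) = c/((2*c)) = c*(1/(2*c)) = 1/2)
A(V) = 20 + 4*V (A(V) = -16 + 4*(V + 9) = -16 + 4*(9 + V) = -16 + (36 + 4*V) = 20 + 4*V)
12**2*A(G(-2)) + 157 = 12**2*(20 + 4*(1/2)) + 157 = 144*(20 + 2) + 157 = 144*22 + 157 = 3168 + 157 = 3325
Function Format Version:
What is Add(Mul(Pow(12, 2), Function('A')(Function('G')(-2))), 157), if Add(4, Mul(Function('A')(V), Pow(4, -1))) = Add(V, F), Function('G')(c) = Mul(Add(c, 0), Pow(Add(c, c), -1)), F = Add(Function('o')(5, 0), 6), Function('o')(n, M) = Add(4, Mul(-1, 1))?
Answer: 3325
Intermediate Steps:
Function('o')(n, M) = 3 (Function('o')(n, M) = Add(4, -1) = 3)
F = 9 (F = Add(3, 6) = 9)
Function('G')(c) = Rational(1, 2) (Function('G')(c) = Mul(c, Pow(Mul(2, c), -1)) = Mul(c, Mul(Rational(1, 2), Pow(c, -1))) = Rational(1, 2))
Function('A')(V) = Add(20, Mul(4, V)) (Function('A')(V) = Add(-16, Mul(4, Add(V, 9))) = Add(-16, Mul(4, Add(9, V))) = Add(-16, Add(36, Mul(4, V))) = Add(20, Mul(4, V)))
Add(Mul(Pow(12, 2), Function('A')(Function('G')(-2))), 157) = Add(Mul(Pow(12, 2), Add(20, Mul(4, Rational(1, 2)))), 157) = Add(Mul(144, Add(20, 2)), 157) = Add(Mul(144, 22), 157) = Add(3168, 157) = 3325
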